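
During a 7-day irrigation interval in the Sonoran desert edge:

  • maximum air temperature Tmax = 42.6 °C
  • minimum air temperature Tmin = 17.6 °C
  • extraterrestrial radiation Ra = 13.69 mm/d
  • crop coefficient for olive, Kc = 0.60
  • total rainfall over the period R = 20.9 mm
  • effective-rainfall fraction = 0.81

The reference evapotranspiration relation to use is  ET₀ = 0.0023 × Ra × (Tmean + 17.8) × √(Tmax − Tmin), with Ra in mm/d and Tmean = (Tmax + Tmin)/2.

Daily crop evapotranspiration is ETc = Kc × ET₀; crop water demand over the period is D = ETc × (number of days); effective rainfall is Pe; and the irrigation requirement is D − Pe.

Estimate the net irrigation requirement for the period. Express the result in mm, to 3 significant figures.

Tmean = (42.6 + 17.6)/2 = 30.10 °C
ET₀ = 0.0023 × 13.69 × (30.10 + 17.8) × √25.0 = 0.0023 × 13.69 × 47.90 × 5.0000 = 7.5411 mm/d
ETc = Kc × ET₀ = 0.60 × 7.5411 = 4.5247 mm/d
Crop demand D = ETc × 7 d = 4.5247 × 7 = 31.673 mm
Pe = 0.81 × 20.9 = 16.929 mm
D − Pe = 31.673 − 16.929 = 14.744 mm

14.7 mm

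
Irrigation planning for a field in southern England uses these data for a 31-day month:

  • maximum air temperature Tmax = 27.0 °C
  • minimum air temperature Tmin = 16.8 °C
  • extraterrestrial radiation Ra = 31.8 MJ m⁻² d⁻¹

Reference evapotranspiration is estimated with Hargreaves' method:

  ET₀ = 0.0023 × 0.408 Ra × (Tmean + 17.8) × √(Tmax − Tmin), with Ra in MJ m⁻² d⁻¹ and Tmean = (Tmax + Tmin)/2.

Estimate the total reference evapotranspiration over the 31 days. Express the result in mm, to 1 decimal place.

Tmean = (27.0 + 16.8)/2 = 21.90 °C
0.408 Ra = 0.408 × 31.8 = 12.9744 mm/d equivalent
ET₀ = 0.0023 × 12.9744 × (21.90 + 17.8) × √10.2 = 0.0023 × 12.9744 × 39.70 × 3.1937 = 3.7836 mm/d
Over 31 days: 3.7836 × 31 = 117.292 mm

117.3 mm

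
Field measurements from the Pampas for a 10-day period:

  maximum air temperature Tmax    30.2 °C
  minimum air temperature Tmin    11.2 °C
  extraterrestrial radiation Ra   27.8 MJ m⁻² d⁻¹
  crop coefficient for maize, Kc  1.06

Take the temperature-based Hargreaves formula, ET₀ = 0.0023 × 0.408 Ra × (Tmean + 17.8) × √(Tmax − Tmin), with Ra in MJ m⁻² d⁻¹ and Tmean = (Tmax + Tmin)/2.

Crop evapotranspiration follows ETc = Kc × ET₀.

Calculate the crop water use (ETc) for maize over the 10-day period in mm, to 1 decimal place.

46.4 mm

Tmean = (30.2 + 11.2)/2 = 20.70 °C
0.408 Ra = 0.408 × 27.8 = 11.3424 mm/d equivalent
ET₀ = 0.0023 × 11.3424 × (20.70 + 17.8) × √19.0 = 0.0023 × 11.3424 × 38.50 × 4.3589 = 4.3779 mm/d
ETc = Kc × ET₀ = 1.06 × 4.3779 = 4.6406 mm/d
Over 10 days: 4.6406 × 10 = 46.406 mm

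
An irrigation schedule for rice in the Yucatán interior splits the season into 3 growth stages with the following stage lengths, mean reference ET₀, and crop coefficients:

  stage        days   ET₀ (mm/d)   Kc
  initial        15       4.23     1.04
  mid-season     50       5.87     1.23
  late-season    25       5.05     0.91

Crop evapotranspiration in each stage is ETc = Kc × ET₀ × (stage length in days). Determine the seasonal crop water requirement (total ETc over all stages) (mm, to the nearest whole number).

542 mm

initial: 1.04 × 4.23 × 15 = 65.99 mm
mid-season: 1.23 × 5.87 × 50 = 361.01 mm
late-season: 0.91 × 5.05 × 25 = 114.89 mm
Seasonal total = 541.89 mm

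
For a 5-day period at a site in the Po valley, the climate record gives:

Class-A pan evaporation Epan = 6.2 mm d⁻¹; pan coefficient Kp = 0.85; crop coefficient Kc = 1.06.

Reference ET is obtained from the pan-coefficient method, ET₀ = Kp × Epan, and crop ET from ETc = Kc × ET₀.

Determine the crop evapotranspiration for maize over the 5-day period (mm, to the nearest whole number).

ET₀ = 0.85 × 6.2 = 5.2700 mm/d
ETc = Kc × ET₀ = 1.06 × 5.2700 = 5.5862 mm/d
Over 5 days: 5.5862 × 5 = 27.931 mm

28 mm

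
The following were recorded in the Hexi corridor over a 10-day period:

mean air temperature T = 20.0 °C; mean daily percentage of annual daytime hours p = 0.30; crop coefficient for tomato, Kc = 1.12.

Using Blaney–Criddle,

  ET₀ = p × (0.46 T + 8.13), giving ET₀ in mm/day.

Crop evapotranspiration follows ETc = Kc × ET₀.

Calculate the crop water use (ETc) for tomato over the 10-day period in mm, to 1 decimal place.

ET₀ = 0.30 × (0.46 × 20.0 + 8.13) = 0.30 × 17.330 = 5.1990 mm/d
ETc = Kc × ET₀ = 1.12 × 5.1990 = 5.8229 mm/d
Over 10 days: 5.8229 × 10 = 58.229 mm

58.2 mm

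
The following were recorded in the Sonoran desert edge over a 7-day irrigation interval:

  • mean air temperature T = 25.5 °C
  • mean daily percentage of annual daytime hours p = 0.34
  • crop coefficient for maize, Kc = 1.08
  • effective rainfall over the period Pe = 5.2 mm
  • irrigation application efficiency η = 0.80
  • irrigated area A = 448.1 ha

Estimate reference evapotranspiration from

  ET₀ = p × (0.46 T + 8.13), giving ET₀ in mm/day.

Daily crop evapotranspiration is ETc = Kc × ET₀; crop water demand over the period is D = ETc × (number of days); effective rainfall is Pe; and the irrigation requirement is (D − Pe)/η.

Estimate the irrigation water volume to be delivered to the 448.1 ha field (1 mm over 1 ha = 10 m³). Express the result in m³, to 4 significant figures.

256800 m³

ET₀ = 0.34 × (0.46 × 25.5 + 8.13) = 0.34 × 19.860 = 6.7524 mm/d
ETc = Kc × ET₀ = 1.08 × 6.7524 = 7.2926 mm/d
Crop demand D = ETc × 7 d = 7.2926 × 7 = 51.048 mm
D − Pe = 51.048 − 5.2 = 45.848 mm
Gross irrigation = 45.848 / 0.80 = 57.310 mm
Volume = 57.310 mm × 448.1 ha × 10 = 256806.1 m³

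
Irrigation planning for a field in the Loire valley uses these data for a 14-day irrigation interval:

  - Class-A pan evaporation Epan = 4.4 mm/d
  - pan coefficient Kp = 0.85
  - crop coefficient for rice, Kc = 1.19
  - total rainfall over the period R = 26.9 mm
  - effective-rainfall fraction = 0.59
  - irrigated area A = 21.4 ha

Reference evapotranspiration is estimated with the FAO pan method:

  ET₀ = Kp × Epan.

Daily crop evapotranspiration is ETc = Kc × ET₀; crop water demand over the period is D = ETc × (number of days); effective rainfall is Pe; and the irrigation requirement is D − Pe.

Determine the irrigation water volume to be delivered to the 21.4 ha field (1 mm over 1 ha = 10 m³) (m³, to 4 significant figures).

9938 m³

ET₀ = 0.85 × 4.4 = 3.7400 mm/d
ETc = Kc × ET₀ = 1.19 × 3.7400 = 4.4506 mm/d
Crop demand D = ETc × 14 d = 4.4506 × 14 = 62.308 mm
Pe = 0.59 × 26.9 = 15.871 mm
D − Pe = 62.308 − 15.871 = 46.437 mm
Volume = 46.437 mm × 21.4 ha × 10 = 9937.5 m³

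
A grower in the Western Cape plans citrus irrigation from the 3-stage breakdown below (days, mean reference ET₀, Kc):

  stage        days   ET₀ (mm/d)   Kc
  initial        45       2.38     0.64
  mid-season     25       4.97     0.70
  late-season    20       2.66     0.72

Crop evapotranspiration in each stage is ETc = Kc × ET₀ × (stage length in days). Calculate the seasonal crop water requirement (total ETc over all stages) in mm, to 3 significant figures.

initial: 0.64 × 2.38 × 45 = 68.54 mm
mid-season: 0.70 × 4.97 × 25 = 86.98 mm
late-season: 0.72 × 2.66 × 20 = 38.30 mm
Seasonal total = 193.82 mm

194 mm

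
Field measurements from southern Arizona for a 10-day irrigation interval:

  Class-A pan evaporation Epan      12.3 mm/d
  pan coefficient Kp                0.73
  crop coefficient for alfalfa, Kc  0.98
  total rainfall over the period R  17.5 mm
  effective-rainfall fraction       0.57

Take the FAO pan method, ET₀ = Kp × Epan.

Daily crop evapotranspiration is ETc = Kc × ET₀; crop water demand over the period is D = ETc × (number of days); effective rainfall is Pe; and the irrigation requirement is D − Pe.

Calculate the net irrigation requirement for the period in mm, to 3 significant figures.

ET₀ = 0.73 × 12.3 = 8.9790 mm/d
ETc = Kc × ET₀ = 0.98 × 8.9790 = 8.7994 mm/d
Crop demand D = ETc × 10 d = 8.7994 × 10 = 87.994 mm
Pe = 0.57 × 17.5 = 9.975 mm
D − Pe = 87.994 − 9.975 = 78.019 mm

78.0 mm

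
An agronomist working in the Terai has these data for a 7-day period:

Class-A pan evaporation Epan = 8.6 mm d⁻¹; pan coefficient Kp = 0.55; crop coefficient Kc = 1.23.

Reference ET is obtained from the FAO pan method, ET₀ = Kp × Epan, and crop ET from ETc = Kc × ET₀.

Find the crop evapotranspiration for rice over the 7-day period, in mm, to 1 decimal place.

40.7 mm

ET₀ = 0.55 × 8.6 = 4.7300 mm/d
ETc = Kc × ET₀ = 1.23 × 4.7300 = 5.8179 mm/d
Over 7 days: 5.8179 × 7 = 40.725 mm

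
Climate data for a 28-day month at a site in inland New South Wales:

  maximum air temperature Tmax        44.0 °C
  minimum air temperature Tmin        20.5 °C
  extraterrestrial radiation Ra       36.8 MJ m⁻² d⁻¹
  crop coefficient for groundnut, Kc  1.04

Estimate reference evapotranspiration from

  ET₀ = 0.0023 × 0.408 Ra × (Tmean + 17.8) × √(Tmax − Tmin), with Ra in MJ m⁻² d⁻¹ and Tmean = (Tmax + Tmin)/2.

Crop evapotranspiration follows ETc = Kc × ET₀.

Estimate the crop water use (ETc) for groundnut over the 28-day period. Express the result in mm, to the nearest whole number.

244 mm

Tmean = (44.0 + 20.5)/2 = 32.25 °C
0.408 Ra = 0.408 × 36.8 = 15.0144 mm/d equivalent
ET₀ = 0.0023 × 15.0144 × (32.25 + 17.8) × √23.5 = 0.0023 × 15.0144 × 50.05 × 4.8477 = 8.3787 mm/d
ETc = Kc × ET₀ = 1.04 × 8.3787 = 8.7138 mm/d
Over 28 days: 8.7138 × 28 = 243.986 mm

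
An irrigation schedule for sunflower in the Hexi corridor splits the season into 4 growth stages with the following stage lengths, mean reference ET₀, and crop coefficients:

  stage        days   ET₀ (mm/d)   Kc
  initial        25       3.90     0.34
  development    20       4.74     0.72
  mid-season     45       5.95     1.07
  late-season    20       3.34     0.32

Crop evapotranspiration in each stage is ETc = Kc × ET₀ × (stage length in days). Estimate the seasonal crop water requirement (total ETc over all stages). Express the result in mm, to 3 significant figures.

initial: 0.34 × 3.90 × 25 = 33.15 mm
development: 0.72 × 4.74 × 20 = 68.26 mm
mid-season: 1.07 × 5.95 × 45 = 286.49 mm
late-season: 0.32 × 3.34 × 20 = 21.38 mm
Seasonal total = 409.28 mm

409 mm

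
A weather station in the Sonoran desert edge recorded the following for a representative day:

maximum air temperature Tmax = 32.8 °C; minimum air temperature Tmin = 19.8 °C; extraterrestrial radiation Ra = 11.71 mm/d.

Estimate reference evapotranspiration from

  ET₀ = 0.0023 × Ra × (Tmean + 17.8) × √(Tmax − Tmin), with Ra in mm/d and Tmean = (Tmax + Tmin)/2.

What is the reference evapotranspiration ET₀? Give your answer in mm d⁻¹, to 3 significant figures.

4.28 mm d⁻¹

Tmean = (32.8 + 19.8)/2 = 26.30 °C
ET₀ = 0.0023 × 11.71 × (26.30 + 17.8) × √13.0 = 0.0023 × 11.71 × 44.10 × 3.6056 = 4.2825 mm/d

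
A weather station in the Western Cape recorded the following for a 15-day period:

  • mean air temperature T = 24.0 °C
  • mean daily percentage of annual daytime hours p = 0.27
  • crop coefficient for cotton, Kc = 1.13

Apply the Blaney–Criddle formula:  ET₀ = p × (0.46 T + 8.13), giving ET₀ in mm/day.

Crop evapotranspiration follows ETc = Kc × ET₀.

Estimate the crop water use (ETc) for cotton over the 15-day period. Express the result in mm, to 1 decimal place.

ET₀ = 0.27 × (0.46 × 24.0 + 8.13) = 0.27 × 19.170 = 5.1759 mm/d
ETc = Kc × ET₀ = 1.13 × 5.1759 = 5.8488 mm/d
Over 15 days: 5.8488 × 15 = 87.732 mm

87.7 mm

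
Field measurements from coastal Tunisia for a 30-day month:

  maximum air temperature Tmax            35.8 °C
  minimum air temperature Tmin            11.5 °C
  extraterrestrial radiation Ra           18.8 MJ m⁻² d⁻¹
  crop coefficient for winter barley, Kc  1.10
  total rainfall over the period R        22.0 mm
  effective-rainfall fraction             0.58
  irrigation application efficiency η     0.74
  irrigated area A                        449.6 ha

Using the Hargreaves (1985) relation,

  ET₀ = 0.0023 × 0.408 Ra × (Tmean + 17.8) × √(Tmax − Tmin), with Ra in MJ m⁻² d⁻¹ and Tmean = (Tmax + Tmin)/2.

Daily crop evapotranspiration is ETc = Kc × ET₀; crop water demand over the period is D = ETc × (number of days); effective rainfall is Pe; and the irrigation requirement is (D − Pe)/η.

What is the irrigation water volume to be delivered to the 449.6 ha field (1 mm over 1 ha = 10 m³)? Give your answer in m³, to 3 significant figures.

645000 m³

Tmean = (35.8 + 11.5)/2 = 23.65 °C
0.408 Ra = 0.408 × 18.8 = 7.6704 mm/d equivalent
ET₀ = 0.0023 × 7.6704 × (23.65 + 17.8) × √24.3 = 0.0023 × 7.6704 × 41.45 × 4.9295 = 3.6047 mm/d
ETc = Kc × ET₀ = 1.10 × 3.6047 = 3.9652 mm/d
Crop demand D = ETc × 30 d = 3.9652 × 30 = 118.956 mm
Pe = 0.58 × 22.0 = 12.760 mm
D − Pe = 118.956 − 12.760 = 106.196 mm
Gross irrigation = 106.196 / 0.74 = 143.508 mm
Volume = 143.508 mm × 449.6 ha × 10 = 645212.0 m³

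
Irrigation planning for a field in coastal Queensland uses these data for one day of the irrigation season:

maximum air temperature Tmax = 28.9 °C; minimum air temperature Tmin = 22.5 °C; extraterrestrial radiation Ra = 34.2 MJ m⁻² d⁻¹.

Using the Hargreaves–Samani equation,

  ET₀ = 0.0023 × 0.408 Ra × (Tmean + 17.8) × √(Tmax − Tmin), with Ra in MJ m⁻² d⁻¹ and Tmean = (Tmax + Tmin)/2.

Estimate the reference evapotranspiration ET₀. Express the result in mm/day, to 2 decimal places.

Tmean = (28.9 + 22.5)/2 = 25.70 °C
0.408 Ra = 0.408 × 34.2 = 13.9536 mm/d equivalent
ET₀ = 0.0023 × 13.9536 × (25.70 + 17.8) × √6.4 = 0.0023 × 13.9536 × 43.50 × 2.5298 = 3.5317 mm/d

3.53 mm/day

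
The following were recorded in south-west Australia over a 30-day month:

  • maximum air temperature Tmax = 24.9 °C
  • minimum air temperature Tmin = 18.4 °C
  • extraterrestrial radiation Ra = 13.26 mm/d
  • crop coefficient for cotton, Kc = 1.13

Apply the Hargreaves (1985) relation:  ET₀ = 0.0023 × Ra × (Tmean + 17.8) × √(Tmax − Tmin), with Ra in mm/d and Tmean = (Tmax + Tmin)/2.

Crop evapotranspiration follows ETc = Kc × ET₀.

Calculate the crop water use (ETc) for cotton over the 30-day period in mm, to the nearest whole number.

104 mm

Tmean = (24.9 + 18.4)/2 = 21.65 °C
ET₀ = 0.0023 × 13.26 × (21.65 + 17.8) × √6.5 = 0.0023 × 13.26 × 39.45 × 2.5495 = 3.0674 mm/d
ETc = Kc × ET₀ = 1.13 × 3.0674 = 3.4662 mm/d
Over 30 days: 3.4662 × 30 = 103.986 mm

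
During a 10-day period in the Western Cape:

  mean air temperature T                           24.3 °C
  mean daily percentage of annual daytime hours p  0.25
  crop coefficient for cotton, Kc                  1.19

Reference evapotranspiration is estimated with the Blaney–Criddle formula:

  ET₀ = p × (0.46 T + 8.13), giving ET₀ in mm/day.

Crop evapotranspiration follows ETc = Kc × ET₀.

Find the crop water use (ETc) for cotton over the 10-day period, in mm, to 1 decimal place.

ET₀ = 0.25 × (0.46 × 24.3 + 8.13) = 0.25 × 19.308 = 4.8270 mm/d
ETc = Kc × ET₀ = 1.19 × 4.8270 = 5.7441 mm/d
Over 10 days: 5.7441 × 10 = 57.441 mm

57.4 mm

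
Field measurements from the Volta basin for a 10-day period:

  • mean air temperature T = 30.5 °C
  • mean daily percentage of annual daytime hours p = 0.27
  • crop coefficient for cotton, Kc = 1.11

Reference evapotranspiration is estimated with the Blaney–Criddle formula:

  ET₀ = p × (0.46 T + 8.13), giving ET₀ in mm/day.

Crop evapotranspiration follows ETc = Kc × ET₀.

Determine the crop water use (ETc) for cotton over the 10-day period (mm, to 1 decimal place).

ET₀ = 0.27 × (0.46 × 30.5 + 8.13) = 0.27 × 22.160 = 5.9832 mm/d
ETc = Kc × ET₀ = 1.11 × 5.9832 = 6.6414 mm/d
Over 10 days: 6.6414 × 10 = 66.414 mm

66.4 mm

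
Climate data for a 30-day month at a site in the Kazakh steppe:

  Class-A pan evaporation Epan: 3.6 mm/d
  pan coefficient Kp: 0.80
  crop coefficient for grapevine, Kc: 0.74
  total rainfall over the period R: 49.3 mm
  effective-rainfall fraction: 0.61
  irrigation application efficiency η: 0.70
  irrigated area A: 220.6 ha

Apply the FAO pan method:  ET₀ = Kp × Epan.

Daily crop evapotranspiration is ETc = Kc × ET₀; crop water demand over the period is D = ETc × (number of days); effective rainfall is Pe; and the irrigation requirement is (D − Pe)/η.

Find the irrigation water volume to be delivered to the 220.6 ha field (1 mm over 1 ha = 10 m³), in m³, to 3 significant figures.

107000 m³

ET₀ = 0.80 × 3.6 = 2.8800 mm/d
ETc = Kc × ET₀ = 0.74 × 2.8800 = 2.1312 mm/d
Crop demand D = ETc × 30 d = 2.1312 × 30 = 63.936 mm
Pe = 0.61 × 49.3 = 30.073 mm
D − Pe = 63.936 − 30.073 = 33.863 mm
Gross irrigation = 33.863 / 0.70 = 48.376 mm
Volume = 48.376 mm × 220.6 ha × 10 = 106717.5 m³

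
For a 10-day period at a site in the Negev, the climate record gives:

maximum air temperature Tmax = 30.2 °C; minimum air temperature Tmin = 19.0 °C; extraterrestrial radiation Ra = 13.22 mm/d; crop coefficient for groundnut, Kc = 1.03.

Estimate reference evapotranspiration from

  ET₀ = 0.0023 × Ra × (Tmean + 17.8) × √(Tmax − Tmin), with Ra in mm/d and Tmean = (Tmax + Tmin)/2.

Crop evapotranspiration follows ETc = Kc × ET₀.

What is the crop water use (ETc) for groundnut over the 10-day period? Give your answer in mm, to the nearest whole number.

44 mm

Tmean = (30.2 + 19.0)/2 = 24.60 °C
ET₀ = 0.0023 × 13.22 × (24.60 + 17.8) × √11.2 = 0.0023 × 13.22 × 42.40 × 3.3466 = 4.3145 mm/d
ETc = Kc × ET₀ = 1.03 × 4.3145 = 4.4439 mm/d
Over 10 days: 4.4439 × 10 = 44.439 mm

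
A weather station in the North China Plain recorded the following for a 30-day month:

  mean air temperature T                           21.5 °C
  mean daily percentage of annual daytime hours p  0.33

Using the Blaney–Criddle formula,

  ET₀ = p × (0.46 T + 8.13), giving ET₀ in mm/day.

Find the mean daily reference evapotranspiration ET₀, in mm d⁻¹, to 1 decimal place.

ET₀ = 0.33 × (0.46 × 21.5 + 8.13) = 0.33 × 18.020 = 5.9466 mm/d

5.9 mm d⁻¹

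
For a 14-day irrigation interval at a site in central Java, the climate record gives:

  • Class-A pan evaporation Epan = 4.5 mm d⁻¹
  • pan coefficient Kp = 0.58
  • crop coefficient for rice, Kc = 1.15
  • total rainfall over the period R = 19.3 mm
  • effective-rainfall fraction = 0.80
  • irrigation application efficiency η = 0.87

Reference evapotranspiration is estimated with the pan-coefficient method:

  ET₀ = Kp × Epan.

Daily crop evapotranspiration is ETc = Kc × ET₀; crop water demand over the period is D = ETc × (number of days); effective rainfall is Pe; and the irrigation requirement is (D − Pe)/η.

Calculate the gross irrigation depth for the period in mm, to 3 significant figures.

ET₀ = 0.58 × 4.5 = 2.6100 mm/d
ETc = Kc × ET₀ = 1.15 × 2.6100 = 3.0015 mm/d
Crop demand D = ETc × 14 d = 3.0015 × 14 = 42.021 mm
Pe = 0.80 × 19.3 = 15.440 mm
D − Pe = 42.021 − 15.440 = 26.581 mm
Gross irrigation = 26.581 / 0.87 = 30.553 mm

30.6 mm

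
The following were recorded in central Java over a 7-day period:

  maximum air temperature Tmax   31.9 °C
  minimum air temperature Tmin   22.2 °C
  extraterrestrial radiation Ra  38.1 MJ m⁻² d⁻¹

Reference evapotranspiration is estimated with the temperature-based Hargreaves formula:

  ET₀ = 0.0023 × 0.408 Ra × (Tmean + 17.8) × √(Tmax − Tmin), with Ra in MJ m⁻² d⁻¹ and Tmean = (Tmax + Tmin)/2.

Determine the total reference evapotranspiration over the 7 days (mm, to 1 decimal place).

35.0 mm

Tmean = (31.9 + 22.2)/2 = 27.05 °C
0.408 Ra = 0.408 × 38.1 = 15.5448 mm/d equivalent
ET₀ = 0.0023 × 15.5448 × (27.05 + 17.8) × √9.7 = 0.0023 × 15.5448 × 44.85 × 3.1145 = 4.9942 mm/d
Over 7 days: 4.9942 × 7 = 34.959 mm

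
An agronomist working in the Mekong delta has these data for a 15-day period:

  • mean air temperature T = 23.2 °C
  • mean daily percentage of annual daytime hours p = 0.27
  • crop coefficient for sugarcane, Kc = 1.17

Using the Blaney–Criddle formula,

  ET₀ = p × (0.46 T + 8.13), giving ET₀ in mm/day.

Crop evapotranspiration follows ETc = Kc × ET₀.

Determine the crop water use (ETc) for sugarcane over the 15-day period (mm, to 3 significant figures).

ET₀ = 0.27 × (0.46 × 23.2 + 8.13) = 0.27 × 18.802 = 5.0765 mm/d
ETc = Kc × ET₀ = 1.17 × 5.0765 = 5.9395 mm/d
Over 15 days: 5.9395 × 15 = 89.093 mm

89.1 mm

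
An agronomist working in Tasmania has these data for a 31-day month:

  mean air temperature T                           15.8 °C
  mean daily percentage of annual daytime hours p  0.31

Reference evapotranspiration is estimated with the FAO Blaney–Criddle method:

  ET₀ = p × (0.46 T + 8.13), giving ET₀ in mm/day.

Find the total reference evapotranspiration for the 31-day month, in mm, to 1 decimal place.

148.0 mm

ET₀ = 0.31 × (0.46 × 15.8 + 8.13) = 0.31 × 15.398 = 4.7734 mm/d
Monthly total = 4.7734 × 31 = 147.975 mm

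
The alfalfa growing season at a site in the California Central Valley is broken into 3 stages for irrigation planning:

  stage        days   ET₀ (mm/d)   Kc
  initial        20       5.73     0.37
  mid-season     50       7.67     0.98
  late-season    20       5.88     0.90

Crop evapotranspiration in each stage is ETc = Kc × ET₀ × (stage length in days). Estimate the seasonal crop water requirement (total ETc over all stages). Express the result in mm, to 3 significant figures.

initial: 0.37 × 5.73 × 20 = 42.40 mm
mid-season: 0.98 × 7.67 × 50 = 375.83 mm
late-season: 0.90 × 5.88 × 20 = 105.84 mm
Seasonal total = 524.07 mm

524 mm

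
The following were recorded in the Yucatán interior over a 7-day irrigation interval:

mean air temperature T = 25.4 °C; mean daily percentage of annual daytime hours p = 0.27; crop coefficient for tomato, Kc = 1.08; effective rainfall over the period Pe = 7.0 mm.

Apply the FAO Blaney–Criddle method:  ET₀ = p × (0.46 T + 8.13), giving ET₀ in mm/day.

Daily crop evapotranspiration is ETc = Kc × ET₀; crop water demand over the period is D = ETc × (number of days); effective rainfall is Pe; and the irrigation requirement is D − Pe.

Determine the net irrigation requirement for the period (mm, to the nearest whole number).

ET₀ = 0.27 × (0.46 × 25.4 + 8.13) = 0.27 × 19.814 = 5.3498 mm/d
ETc = Kc × ET₀ = 1.08 × 5.3498 = 5.7778 mm/d
Crop demand D = ETc × 7 d = 5.7778 × 7 = 40.445 mm
D − Pe = 40.445 − 7.0 = 33.445 mm

33 mm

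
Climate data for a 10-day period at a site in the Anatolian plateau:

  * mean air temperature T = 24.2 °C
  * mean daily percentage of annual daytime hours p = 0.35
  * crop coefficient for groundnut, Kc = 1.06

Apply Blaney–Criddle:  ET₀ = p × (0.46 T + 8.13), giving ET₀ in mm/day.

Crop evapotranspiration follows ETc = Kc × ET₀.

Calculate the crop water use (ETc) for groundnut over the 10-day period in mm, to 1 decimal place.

71.5 mm

ET₀ = 0.35 × (0.46 × 24.2 + 8.13) = 0.35 × 19.262 = 6.7417 mm/d
ETc = Kc × ET₀ = 1.06 × 6.7417 = 7.1462 mm/d
Over 10 days: 7.1462 × 10 = 71.462 mm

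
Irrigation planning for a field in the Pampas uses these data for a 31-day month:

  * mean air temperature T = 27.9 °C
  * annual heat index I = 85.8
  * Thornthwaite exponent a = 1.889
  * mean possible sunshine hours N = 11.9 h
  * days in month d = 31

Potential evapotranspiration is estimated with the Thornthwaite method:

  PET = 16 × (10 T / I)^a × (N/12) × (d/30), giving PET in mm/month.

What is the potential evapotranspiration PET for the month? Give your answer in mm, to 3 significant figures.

152 mm

10T/I = 10 × 27.9 / 85.8 = 3.2517
(10T/I)^a = 3.2517^1.889 = 9.2763
Uncorrected PET = 16 × 9.2763 = 148.421 mm
Correction = (N/12)(d/30) = (11.9/12)(31/30) = 1.0247
PET = 148.421 × 1.0247 = 152.087 mm/month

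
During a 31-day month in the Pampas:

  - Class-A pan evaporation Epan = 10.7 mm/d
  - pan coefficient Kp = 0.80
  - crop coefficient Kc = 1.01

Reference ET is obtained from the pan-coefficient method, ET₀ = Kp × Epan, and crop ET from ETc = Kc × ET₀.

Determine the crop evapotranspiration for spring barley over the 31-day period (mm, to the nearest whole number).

268 mm

ET₀ = 0.80 × 10.7 = 8.5600 mm/d
ETc = Kc × ET₀ = 1.01 × 8.5600 = 8.6456 mm/d
Over 31 days: 8.6456 × 31 = 268.014 mm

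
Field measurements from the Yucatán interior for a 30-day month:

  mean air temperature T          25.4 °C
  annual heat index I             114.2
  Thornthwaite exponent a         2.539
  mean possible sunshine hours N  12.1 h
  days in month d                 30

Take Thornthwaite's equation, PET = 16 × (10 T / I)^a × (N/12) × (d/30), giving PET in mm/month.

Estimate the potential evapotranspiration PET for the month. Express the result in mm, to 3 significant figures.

123 mm

10T/I = 10 × 25.4 / 114.2 = 2.2242
(10T/I)^a = 2.2242^2.539 = 7.6116
Uncorrected PET = 16 × 7.6116 = 121.786 mm
Correction = (N/12)(d/30) = (12.1/12)(30/30) = 1.0083
PET = 121.786 × 1.0083 = 122.797 mm/month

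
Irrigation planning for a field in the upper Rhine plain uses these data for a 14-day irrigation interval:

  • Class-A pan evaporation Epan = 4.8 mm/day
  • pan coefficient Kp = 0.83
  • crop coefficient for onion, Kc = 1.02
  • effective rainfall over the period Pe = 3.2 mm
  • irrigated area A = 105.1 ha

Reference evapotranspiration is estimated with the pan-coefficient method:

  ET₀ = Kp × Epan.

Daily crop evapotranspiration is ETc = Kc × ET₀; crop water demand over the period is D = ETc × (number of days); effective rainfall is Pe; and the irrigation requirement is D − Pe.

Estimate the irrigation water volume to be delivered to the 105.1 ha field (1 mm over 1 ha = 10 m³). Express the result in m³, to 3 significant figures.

ET₀ = 0.83 × 4.8 = 3.9840 mm/d
ETc = Kc × ET₀ = 1.02 × 3.9840 = 4.0637 mm/d
Crop demand D = ETc × 14 d = 4.0637 × 14 = 56.892 mm
D − Pe = 56.892 − 3.2 = 53.692 mm
Volume = 53.692 mm × 105.1 ha × 10 = 56430.3 m³

56400 m³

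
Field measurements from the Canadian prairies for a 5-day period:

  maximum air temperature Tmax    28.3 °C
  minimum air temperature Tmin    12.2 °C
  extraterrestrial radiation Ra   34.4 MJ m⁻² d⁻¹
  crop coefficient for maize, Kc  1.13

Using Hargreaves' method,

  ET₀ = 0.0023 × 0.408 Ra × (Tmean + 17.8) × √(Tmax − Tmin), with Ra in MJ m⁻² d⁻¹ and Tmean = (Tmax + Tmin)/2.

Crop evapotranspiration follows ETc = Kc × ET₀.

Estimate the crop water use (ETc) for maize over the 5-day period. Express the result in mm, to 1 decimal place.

Tmean = (28.3 + 12.2)/2 = 20.25 °C
0.408 Ra = 0.408 × 34.4 = 14.0352 mm/d equivalent
ET₀ = 0.0023 × 14.0352 × (20.25 + 17.8) × √16.1 = 0.0023 × 14.0352 × 38.05 × 4.0125 = 4.9285 mm/d
ETc = Kc × ET₀ = 1.13 × 4.9285 = 5.5692 mm/d
Over 5 days: 5.5692 × 5 = 27.846 mm

27.8 mm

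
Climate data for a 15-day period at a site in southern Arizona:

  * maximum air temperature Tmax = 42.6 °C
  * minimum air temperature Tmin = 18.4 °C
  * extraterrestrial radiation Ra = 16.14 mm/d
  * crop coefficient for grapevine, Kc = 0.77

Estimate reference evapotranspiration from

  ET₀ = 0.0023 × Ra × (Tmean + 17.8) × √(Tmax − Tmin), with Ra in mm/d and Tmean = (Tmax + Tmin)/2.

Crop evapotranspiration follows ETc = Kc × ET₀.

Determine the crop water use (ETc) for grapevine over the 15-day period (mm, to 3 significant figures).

102 mm

Tmean = (42.6 + 18.4)/2 = 30.50 °C
ET₀ = 0.0023 × 16.14 × (30.50 + 17.8) × √24.2 = 0.0023 × 16.14 × 48.30 × 4.9193 = 8.8203 mm/d
ETc = Kc × ET₀ = 0.77 × 8.8203 = 6.7916 mm/d
Over 15 days: 6.7916 × 15 = 101.874 mm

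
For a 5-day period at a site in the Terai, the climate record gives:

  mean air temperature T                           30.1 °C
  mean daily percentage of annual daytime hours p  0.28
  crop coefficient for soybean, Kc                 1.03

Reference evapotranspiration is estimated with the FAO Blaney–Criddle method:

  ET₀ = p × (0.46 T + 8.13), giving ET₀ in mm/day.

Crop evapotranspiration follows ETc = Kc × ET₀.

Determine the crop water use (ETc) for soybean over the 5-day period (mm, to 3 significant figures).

31.7 mm

ET₀ = 0.28 × (0.46 × 30.1 + 8.13) = 0.28 × 21.976 = 6.1533 mm/d
ETc = Kc × ET₀ = 1.03 × 6.1533 = 6.3379 mm/d
Over 5 days: 6.3379 × 5 = 31.690 mm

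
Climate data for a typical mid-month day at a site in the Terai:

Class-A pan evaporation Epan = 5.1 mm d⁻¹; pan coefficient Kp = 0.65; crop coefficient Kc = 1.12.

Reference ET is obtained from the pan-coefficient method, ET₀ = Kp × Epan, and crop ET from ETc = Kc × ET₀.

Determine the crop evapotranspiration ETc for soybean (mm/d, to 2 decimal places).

ET₀ = 0.65 × 5.1 = 3.3150 mm/d
ETc = Kc × ET₀ = 1.12 × 3.3150 = 3.7128 mm/d

3.71 mm/d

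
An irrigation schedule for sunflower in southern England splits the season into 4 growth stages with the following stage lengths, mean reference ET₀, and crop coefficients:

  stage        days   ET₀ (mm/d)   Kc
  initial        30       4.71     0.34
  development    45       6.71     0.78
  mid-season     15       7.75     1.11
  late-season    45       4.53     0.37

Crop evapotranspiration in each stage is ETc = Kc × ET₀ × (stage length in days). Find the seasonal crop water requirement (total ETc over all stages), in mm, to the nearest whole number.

initial: 0.34 × 4.71 × 30 = 48.04 mm
development: 0.78 × 6.71 × 45 = 235.52 mm
mid-season: 1.11 × 7.75 × 15 = 129.04 mm
late-season: 0.37 × 4.53 × 45 = 75.42 mm
Seasonal total = 488.02 mm

488 mm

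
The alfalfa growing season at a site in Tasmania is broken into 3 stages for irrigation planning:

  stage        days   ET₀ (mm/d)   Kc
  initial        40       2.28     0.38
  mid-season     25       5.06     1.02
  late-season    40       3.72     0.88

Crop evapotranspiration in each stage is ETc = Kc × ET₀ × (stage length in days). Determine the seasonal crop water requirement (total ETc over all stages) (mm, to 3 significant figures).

initial: 0.38 × 2.28 × 40 = 34.66 mm
mid-season: 1.02 × 5.06 × 25 = 129.03 mm
late-season: 0.88 × 3.72 × 40 = 130.94 mm
Seasonal total = 294.63 mm

295 mm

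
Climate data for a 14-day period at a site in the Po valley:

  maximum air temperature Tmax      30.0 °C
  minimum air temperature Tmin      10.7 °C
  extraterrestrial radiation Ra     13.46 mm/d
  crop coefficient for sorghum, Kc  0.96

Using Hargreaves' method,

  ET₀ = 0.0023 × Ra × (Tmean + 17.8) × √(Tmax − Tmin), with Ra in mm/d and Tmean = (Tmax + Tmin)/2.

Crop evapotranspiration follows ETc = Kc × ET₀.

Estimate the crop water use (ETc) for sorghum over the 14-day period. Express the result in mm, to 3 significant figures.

69.7 mm

Tmean = (30.0 + 10.7)/2 = 20.35 °C
ET₀ = 0.0023 × 13.46 × (20.35 + 17.8) × √19.3 = 0.0023 × 13.46 × 38.15 × 4.3932 = 5.1886 mm/d
ETc = Kc × ET₀ = 0.96 × 5.1886 = 4.9811 mm/d
Over 14 days: 4.9811 × 14 = 69.735 mm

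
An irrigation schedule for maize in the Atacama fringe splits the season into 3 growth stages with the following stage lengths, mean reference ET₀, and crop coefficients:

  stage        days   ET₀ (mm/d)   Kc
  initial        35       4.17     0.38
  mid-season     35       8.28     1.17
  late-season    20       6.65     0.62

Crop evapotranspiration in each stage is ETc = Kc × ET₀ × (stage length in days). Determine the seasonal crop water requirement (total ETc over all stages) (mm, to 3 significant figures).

477 mm

initial: 0.38 × 4.17 × 35 = 55.46 mm
mid-season: 1.17 × 8.28 × 35 = 339.07 mm
late-season: 0.62 × 6.65 × 20 = 82.46 mm
Seasonal total = 476.99 mm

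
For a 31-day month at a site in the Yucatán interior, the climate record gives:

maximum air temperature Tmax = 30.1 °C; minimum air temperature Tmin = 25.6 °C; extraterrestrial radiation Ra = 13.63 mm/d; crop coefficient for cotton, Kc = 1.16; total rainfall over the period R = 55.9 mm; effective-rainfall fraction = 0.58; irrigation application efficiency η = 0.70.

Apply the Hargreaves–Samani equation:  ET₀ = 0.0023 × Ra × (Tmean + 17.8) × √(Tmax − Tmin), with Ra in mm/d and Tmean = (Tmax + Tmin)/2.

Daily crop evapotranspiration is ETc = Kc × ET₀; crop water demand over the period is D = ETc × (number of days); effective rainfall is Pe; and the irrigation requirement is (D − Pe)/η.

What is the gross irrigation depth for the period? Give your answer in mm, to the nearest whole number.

Tmean = (30.1 + 25.6)/2 = 27.85 °C
ET₀ = 0.0023 × 13.63 × (27.85 + 17.8) × √4.5 = 0.0023 × 13.63 × 45.65 × 2.1213 = 3.0358 mm/d
ETc = Kc × ET₀ = 1.16 × 3.0358 = 3.5215 mm/d
Crop demand D = ETc × 31 d = 3.5215 × 31 = 109.167 mm
Pe = 0.58 × 55.9 = 32.422 mm
D − Pe = 109.167 − 32.422 = 76.745 mm
Gross irrigation = 76.745 / 0.70 = 109.636 mm

110 mm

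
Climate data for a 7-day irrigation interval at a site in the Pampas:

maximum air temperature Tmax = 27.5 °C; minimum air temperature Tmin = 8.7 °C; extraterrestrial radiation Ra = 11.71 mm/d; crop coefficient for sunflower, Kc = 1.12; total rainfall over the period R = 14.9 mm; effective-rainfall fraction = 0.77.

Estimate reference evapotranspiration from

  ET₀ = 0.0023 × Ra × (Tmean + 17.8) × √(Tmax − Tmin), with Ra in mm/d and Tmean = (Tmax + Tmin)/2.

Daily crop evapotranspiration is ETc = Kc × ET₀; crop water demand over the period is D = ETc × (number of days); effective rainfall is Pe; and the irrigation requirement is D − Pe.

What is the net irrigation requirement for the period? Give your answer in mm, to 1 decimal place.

21.4 mm

Tmean = (27.5 + 8.7)/2 = 18.10 °C
ET₀ = 0.0023 × 11.71 × (18.10 + 17.8) × √18.8 = 0.0023 × 11.71 × 35.90 × 4.3359 = 4.1924 mm/d
ETc = Kc × ET₀ = 1.12 × 4.1924 = 4.6955 mm/d
Crop demand D = ETc × 7 d = 4.6955 × 7 = 32.869 mm
Pe = 0.77 × 14.9 = 11.473 mm
D − Pe = 32.869 − 11.473 = 21.396 mm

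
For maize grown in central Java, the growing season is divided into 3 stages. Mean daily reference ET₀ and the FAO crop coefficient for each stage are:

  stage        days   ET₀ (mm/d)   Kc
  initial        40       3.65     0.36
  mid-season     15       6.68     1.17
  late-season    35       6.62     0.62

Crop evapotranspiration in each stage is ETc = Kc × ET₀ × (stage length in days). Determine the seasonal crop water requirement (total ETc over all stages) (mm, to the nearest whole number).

initial: 0.36 × 3.65 × 40 = 52.56 mm
mid-season: 1.17 × 6.68 × 15 = 117.23 mm
late-season: 0.62 × 6.62 × 35 = 143.65 mm
Seasonal total = 313.44 mm

313 mm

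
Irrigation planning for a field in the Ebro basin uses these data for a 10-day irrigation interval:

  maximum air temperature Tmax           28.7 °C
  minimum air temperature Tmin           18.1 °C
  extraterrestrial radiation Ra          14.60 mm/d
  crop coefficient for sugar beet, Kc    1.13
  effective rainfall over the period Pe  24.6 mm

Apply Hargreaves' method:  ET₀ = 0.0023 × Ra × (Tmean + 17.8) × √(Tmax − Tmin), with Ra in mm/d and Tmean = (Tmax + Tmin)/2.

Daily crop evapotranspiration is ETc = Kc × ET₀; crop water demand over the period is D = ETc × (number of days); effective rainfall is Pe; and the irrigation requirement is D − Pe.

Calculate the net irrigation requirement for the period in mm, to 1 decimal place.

Tmean = (28.7 + 18.1)/2 = 23.40 °C
ET₀ = 0.0023 × 14.60 × (23.40 + 17.8) × √10.6 = 0.0023 × 14.60 × 41.20 × 3.2558 = 4.5044 mm/d
ETc = Kc × ET₀ = 1.13 × 4.5044 = 5.0900 mm/d
Crop demand D = ETc × 10 d = 5.0900 × 10 = 50.900 mm
D − Pe = 50.900 − 24.6 = 26.300 mm

26.3 mm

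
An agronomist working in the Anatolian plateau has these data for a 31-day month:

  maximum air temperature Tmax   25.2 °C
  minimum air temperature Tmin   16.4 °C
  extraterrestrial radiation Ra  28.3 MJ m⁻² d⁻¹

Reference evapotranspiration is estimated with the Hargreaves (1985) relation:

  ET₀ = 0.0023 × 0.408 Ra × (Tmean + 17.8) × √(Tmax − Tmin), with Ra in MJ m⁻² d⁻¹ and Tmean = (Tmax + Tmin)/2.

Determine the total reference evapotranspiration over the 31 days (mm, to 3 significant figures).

Tmean = (25.2 + 16.4)/2 = 20.80 °C
0.408 Ra = 0.408 × 28.3 = 11.5464 mm/d equivalent
ET₀ = 0.0023 × 11.5464 × (20.80 + 17.8) × √8.8 = 0.0023 × 11.5464 × 38.60 × 2.9665 = 3.0409 mm/d
Over 31 days: 3.0409 × 31 = 94.268 mm

94.3 mm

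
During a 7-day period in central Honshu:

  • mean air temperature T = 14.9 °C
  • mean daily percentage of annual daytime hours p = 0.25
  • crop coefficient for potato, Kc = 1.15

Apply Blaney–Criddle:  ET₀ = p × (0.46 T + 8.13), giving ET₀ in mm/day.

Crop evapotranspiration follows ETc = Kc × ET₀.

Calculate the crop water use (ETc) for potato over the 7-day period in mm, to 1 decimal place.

ET₀ = 0.25 × (0.46 × 14.9 + 8.13) = 0.25 × 14.984 = 3.7460 mm/d
ETc = Kc × ET₀ = 1.15 × 3.7460 = 4.3079 mm/d
Over 7 days: 4.3079 × 7 = 30.155 mm

30.2 mm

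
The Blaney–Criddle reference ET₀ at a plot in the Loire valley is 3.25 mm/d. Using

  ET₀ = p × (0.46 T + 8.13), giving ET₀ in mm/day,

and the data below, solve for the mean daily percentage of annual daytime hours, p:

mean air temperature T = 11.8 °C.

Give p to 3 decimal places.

p = ET₀ / (0.46 T + 8.13) = 3.25 / (0.46 × 11.8 + 8.13) = 3.25 / 13.558 = 0.2397

0.240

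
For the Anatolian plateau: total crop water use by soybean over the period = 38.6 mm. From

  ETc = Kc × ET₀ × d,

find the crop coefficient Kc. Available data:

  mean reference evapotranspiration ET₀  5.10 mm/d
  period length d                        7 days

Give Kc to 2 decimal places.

ETc = Kc × ET₀ × d  ⇒  Kc = ETc / (ET₀ × d)
Kc = 38.6 / (5.10 × 7) = 38.6 / 35.70 = 1.0812

1.08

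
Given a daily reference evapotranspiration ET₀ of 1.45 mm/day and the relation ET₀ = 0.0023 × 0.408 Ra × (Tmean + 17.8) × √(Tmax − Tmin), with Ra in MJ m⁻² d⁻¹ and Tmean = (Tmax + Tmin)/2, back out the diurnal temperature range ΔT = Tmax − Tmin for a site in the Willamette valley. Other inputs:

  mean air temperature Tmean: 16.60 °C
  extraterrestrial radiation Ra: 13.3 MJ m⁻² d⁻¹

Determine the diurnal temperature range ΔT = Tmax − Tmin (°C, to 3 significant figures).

√ΔT = ET₀ / [0.0023 × 0.408 × Ra × (Tmean+17.8)] = 1.45 / (0.0023 × 5.4264 × 34.40) = 3.3773
ΔT = 3.3773² = 11.406 °C

11.4 °C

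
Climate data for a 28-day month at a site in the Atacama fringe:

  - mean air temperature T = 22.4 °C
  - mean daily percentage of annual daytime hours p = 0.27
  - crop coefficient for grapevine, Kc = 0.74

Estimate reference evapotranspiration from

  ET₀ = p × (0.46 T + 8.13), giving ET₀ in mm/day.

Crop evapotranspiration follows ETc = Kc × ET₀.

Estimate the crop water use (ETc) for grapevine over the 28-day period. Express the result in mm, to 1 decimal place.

ET₀ = 0.27 × (0.46 × 22.4 + 8.13) = 0.27 × 18.434 = 4.9772 mm/d
ETc = Kc × ET₀ = 0.74 × 4.9772 = 3.6831 mm/d
Over 28 days: 3.6831 × 28 = 103.127 mm

103.1 mm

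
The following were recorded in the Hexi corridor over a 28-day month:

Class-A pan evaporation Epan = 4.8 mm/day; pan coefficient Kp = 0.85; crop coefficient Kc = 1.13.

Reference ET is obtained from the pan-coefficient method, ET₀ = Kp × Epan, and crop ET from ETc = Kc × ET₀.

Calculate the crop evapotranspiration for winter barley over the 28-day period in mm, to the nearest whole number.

129 mm

ET₀ = 0.85 × 4.8 = 4.0800 mm/d
ETc = Kc × ET₀ = 1.13 × 4.0800 = 4.6104 mm/d
Over 28 days: 4.6104 × 28 = 129.091 mm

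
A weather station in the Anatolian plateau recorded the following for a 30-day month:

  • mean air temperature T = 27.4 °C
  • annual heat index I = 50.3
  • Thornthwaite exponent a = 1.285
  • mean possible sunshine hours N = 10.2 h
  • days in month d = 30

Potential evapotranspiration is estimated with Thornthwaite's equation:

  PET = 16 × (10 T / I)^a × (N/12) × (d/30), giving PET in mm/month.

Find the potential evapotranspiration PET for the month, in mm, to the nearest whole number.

10T/I = 10 × 27.4 / 50.3 = 5.4473
(10T/I)^a = 5.4473^1.285 = 8.8307
Uncorrected PET = 16 × 8.8307 = 141.291 mm
Correction = (N/12)(d/30) = (10.2/12)(30/30) = 0.8500
PET = 141.291 × 0.8500 = 120.097 mm/month

120 mm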